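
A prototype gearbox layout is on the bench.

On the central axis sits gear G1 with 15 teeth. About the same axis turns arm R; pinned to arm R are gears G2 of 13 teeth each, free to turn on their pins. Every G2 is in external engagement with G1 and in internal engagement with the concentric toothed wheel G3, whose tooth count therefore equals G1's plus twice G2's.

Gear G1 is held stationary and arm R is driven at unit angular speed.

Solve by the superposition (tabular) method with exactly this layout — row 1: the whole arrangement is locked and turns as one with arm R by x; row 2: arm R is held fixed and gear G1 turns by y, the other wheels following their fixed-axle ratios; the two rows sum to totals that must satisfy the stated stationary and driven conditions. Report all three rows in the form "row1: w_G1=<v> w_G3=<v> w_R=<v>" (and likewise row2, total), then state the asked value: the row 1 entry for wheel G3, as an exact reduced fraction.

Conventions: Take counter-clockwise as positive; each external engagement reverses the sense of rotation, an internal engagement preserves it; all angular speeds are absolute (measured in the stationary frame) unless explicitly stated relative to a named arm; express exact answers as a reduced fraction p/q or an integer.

class = planetary set [G3 = 15+2·13 = 41; Willis about the carrier]
row 1: whole set turns with the arm by x
row 2 — arm fixed, fixed-axis ratios: sun y, ring −(15/41)·y, arm 0
boundary: total ω_sun = x + y = 0 and total ω_arm = x = 1  ⇒  y = -1, x = 1
row 2 ring = −(15/41)·(-1) = 15/41
totals (row 1 + row 2): sun 1 + (-1) = 0, ring 1 + 15/41 = 56/41, arm 1 + 0 = 1
asked cell (row1, ring) = 1

row1: w_G1=1 w_G3=1 w_R=1
row2: w_G1=-1 w_G3=15/41 w_R=0
total: w_G1=0 w_G3=56/41 w_R=1
asked value: 1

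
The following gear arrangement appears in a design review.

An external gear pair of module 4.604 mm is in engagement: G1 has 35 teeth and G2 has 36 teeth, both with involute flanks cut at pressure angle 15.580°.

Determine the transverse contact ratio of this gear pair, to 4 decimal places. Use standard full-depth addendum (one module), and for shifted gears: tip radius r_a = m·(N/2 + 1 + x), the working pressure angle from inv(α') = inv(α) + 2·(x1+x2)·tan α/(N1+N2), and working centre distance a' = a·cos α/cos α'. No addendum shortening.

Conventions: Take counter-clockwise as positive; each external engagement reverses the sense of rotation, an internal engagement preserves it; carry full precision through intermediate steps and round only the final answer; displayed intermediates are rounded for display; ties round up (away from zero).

recognized (one external pair, fixed centres): single-mesh tooth geometry, m = 4.604, N1 = 35, N2 = 36
base radii: r_b1 = 77.609566, r_b2 = 79.826983
tip radii: r_a1 = 85.174000, r_a2 = 87.476000
no profile shift: α' = α, a' = a
action lengths: √(r_a1²−r_b1²) = 35.090817, √(r_a2²−r_b2²) = 35.772943
base pitch p_b = π·m·cos α = 13.932437
CR = (35.090817 + 35.772943 − 163.442000·sin 15.58000°)/13.932437 = 1.935478
contact ratio ≈ 1.9355

1.9355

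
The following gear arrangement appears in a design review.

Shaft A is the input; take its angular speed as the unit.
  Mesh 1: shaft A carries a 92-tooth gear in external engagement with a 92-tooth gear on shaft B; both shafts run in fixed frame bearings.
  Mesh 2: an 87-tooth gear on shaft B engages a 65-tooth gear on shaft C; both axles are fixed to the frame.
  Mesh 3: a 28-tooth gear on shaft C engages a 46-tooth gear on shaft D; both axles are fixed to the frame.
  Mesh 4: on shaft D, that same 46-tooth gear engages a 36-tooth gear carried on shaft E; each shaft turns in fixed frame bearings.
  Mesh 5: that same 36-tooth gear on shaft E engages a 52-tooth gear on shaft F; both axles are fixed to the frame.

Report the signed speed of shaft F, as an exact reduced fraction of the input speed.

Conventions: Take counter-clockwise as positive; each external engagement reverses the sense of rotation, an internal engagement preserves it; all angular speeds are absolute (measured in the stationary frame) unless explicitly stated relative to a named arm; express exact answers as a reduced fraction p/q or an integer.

-609/845

5-mesh fixed-axis compound train (all bearings frame-fixed)
mesh 1 [92T→92T]: |ω|/ω_in = 1×92/92 = 1, sense flips to −
mesh 2 [87T→65T]: |ω|/ω_in = 1×87/65 = 87/65, sense flips to +
mesh 3 [28T→46T]: |ω|/ω_in = (87/65)×28/46 = 1218/1495, sense flips to −
mesh 4 [46T→36T]: |ω|/ω_in = (1218/1495)×46/36 = 203/195, sense flips to +
mesh 5 [36T→52T]: |ω|/ω_in = (203/195)×36/52 = 609/845, sense flips to −
signed output speed (× input speed) = -609/845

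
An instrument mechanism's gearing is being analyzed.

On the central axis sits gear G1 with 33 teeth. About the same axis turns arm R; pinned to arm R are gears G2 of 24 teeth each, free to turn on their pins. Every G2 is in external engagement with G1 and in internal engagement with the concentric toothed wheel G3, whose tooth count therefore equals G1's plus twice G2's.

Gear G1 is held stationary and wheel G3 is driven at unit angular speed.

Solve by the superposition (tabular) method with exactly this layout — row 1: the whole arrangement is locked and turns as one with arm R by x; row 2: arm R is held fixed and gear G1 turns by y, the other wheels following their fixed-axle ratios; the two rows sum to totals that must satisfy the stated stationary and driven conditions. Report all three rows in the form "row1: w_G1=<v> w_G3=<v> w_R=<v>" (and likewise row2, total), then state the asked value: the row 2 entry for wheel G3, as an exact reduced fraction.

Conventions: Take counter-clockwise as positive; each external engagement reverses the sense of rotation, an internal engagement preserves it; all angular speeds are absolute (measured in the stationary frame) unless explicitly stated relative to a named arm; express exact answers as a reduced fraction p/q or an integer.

planetary set (33T centre, 24T on arm, 81T internal) — Willis relation
row 1 (train locked, turned with arm): all members turn x
row 2: sun turns y, ring = −(33/81)·y, arm 0
boundary: total ω_sun = x + y = 0 and total ω_ring = x − (33/81)·y = 1  ⇒  y = -27/38, x = 27/38
row 2 ring = −(33/81)·(-27/38) = 11/38
totals (row 1 + row 2): sun 27/38 + (-27/38) = 0, ring 27/38 + 11/38 = 1, arm 27/38 + 0 = 27/38
asked cell (row2, ring) = 11/38

row1: w_G1=27/38 w_G3=27/38 w_R=27/38
row2: w_G1=-27/38 w_G3=11/38 w_R=0
total: w_G1=0 w_G3=1 w_R=27/38
asked value: 11/38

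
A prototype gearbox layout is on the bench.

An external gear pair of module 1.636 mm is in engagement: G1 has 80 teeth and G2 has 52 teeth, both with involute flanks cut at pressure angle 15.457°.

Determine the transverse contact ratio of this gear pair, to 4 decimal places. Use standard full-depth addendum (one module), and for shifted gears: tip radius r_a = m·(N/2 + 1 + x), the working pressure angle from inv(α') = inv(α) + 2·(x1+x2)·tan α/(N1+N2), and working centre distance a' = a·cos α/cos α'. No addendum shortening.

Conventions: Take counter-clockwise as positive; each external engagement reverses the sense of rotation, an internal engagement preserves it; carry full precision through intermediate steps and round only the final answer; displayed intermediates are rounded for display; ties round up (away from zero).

single-mesh involute tooth geometry (80T engaging 52T at module 1.636)
base radii: r_b1 = 63.073084, r_b2 = 40.997504
tip radii: r_a1 = 67.076000, r_a2 = 44.172000
no profile shift: α' = α, a' = a
action lengths: √(r_a1²−r_b1²) = 22.824896, √(r_a2²−r_b2²) = 16.442938
base pitch p_b = π·m·cos α = 4.953748
CR = (22.824896 + 16.442938 − 107.976000·sin 15.45700°)/4.953748 = 2.117709
contact ratio ≈ 2.1177

2.1177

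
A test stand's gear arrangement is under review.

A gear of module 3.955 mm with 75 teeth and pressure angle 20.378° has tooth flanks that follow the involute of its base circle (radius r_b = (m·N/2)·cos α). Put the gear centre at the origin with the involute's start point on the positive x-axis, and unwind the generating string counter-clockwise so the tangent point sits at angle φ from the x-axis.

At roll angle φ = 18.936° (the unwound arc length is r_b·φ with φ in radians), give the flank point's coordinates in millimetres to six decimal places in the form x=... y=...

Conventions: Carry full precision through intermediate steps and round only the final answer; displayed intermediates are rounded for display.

x=146.417352 y=1.654758

recognized (one wheel, involute flank): single-mesh tooth geometry, m = 3.955, N = 75
pitch radius r_p = m·N/2 = 3.955·75/2 = 148.312500
base radius r_b = r_p·cos α = 148.312500·cos 20.378° = 139.030475
roll angle φ = 18.936° = 0.33049555 rad
x = r_b·(cos φ + φ·sin φ) = 146.417352
y = r_b·(sin φ − φ·cos φ) = 1.654758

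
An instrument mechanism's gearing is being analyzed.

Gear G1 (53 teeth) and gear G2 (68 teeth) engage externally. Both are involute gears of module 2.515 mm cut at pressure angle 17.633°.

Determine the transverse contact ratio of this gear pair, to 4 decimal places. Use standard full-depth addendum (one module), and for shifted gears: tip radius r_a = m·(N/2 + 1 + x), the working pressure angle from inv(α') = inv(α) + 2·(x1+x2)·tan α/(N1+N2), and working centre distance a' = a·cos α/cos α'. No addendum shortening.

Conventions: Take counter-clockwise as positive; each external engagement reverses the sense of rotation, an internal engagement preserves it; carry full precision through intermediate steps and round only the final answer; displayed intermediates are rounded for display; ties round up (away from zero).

1.9332

topology: single-mesh involute geometry — m = 2.515, 53T/68T pair
base radii: r_b1 = 63.516158, r_b2 = 81.492429
tip radii: r_a1 = 69.162500, r_a2 = 88.025000
no profile shift: α' = α, a' = a
action lengths: √(r_a1²−r_b1²) = 27.370589, √(r_a2²−r_b2²) = 33.277390
base pitch p_b = π·m·cos α = 7.529883
CR = (27.370589 + 33.277390 − 152.157500·sin 17.63300°)/7.529883 = 1.933178
contact ratio ≈ 1.9332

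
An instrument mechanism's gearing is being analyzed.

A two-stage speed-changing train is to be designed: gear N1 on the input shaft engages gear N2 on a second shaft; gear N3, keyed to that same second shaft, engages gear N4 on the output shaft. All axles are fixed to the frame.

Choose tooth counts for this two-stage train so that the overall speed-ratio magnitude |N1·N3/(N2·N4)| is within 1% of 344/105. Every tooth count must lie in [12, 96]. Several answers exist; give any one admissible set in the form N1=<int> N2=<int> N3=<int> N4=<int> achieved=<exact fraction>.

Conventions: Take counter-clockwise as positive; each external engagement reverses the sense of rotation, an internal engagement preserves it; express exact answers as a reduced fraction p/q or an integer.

N1=16 N2=14 N3=43 N4=15 achieved=344/105

topology: fixed-axis compound train — 2 stages, target 344/105
target = 344/105 in lowest terms: an exact hit needs N1·N3 = k·344 and N2·N4 = k·105 for one integer k, every count in [12, 96]; additionally prefer no 1:1 stage (N1 ≠ N2, N3 ≠ N4)
k = 1: no 1:1-free in-range split of k·344 and k·105 into factor pairs; take k = 2
k = 2: N1·N3 = 688 = 16·43, N2·N4 = 210 = 14·15
achieved = 16·43/(14·15) = 344/105; |achieved − target| = 0 ≤ 86/2625 ✓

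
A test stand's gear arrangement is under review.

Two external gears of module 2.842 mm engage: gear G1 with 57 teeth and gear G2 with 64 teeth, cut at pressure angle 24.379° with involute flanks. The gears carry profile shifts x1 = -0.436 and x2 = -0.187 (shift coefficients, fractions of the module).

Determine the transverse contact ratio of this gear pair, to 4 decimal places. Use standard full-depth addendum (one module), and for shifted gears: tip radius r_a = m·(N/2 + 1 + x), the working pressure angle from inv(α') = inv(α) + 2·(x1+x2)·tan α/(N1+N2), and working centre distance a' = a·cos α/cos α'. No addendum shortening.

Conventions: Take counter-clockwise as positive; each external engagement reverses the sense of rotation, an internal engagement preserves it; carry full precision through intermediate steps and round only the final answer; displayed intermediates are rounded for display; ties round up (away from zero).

topology: single-mesh involute geometry — m = 2.842, 57T/64T pair
base radii: r_b1 = 73.774903, r_b2 = 82.834979
tip radii: r_a1 = 82.599888, r_a2 = 93.254546
inv(α') = inv(24.379°) + 2·(-0.436-0.187)·tan α/(57+64) = 0.02301782  ⇒  α' = 22.99005°
a' = a·cos α / cos α' = 171.9410·cos 24.379°/cos 22.99005° = 170.122237
action lengths: √(r_a1²−r_b1²) = 37.148420, √(r_a2²−r_b2²) = 42.834292
base pitch p_b = π·m·cos α = 8.132305
CR = (37.148420 + 42.834292 − 170.122237·sin 22.99005°)/8.132305 = 1.664700
contact ratio ≈ 1.6647

1.6647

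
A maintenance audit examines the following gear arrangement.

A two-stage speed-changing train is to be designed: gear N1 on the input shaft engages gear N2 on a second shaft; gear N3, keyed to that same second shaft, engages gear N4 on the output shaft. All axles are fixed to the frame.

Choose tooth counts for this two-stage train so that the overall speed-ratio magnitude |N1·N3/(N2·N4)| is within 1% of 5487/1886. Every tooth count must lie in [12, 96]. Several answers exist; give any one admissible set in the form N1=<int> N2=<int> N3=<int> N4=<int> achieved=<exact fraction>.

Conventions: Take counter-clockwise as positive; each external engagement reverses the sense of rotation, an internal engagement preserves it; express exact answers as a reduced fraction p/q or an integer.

design class (target 5487/1886): fixed-axis compound train
target = 5487/1886 in lowest terms: an exact hit needs N1·N3 = k·5487 and N2·N4 = k·1886 for one integer k, every count in [12, 96]; additionally prefer no 1:1 stage (N1 ≠ N2, N3 ≠ N4)
k = 1: N1·N3 = 5487 = 59·93, N2·N4 = 1886 = 23·82
achieved = 59·93/(23·82) = 5487/1886; |achieved − target| = 0 ≤ 5487/188600 ✓

N1=59 N2=23 N3=93 N4=82 achieved=5487/1886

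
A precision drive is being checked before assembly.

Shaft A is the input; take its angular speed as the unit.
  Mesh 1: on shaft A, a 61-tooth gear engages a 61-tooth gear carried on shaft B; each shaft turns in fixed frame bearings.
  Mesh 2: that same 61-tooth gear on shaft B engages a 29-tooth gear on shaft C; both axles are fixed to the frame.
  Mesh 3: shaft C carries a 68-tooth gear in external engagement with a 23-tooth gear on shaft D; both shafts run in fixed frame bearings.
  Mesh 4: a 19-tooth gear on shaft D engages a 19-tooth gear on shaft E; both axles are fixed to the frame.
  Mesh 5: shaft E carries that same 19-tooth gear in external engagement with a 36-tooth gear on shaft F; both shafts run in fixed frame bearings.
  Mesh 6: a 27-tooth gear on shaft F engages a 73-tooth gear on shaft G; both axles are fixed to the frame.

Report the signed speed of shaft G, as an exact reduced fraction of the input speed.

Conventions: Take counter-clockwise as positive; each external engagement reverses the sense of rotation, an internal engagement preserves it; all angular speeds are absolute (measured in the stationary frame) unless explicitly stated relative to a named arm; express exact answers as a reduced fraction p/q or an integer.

59109/48691

6-mesh fixed-axis compound train (all bearings frame-fixed)
mesh 1 [61T→61T]: |ω|/ω_in = 1×61/61 = 1, sense flips to −
mesh 2 [61T→29T]: |ω|/ω_in = 1×61/29 = 61/29, sense flips to +
mesh 3 [68T→23T]: |ω|/ω_in = (61/29)×68/23 = 4148/667, sense flips to −
mesh 4 [19T→19T]: |ω|/ω_in = (4148/667)×19/19 = 4148/667, sense flips to +
mesh 5 [19T→36T]: |ω|/ω_in = (4148/667)×19/36 = 19703/6003, sense flips to −
mesh 6 [27T→73T]: |ω|/ω_in = (19703/6003)×27/73 = 59109/48691, sense flips to +
signed output speed (× input speed) = 59109/48691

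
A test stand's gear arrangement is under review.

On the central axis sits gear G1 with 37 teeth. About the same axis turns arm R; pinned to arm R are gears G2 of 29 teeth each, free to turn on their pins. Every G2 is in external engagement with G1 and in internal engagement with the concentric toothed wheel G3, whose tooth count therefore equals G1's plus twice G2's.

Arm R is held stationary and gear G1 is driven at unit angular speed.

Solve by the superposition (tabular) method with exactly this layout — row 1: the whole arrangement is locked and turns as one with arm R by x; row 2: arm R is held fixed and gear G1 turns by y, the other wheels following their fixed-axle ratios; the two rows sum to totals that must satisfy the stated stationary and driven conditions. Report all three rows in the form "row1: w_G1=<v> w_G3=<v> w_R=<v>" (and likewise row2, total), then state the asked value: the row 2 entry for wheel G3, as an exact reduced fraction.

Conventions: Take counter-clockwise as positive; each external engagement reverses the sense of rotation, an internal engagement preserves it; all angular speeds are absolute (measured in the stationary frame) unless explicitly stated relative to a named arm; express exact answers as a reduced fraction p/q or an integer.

class = planetary set [G3 = 37+2·29 = 95; Willis about the carrier]
row 1: whole set turns with the arm by x
superposition row 2 [arm held]: sun y, ring −(37/95)·y, arm 0
boundary: total ω_arm = x = 0 and total ω_sun = x + y = 1  ⇒  y = 1, x = 0
row 2 ring = −(37/95)·1 = -37/95
totals (row 1 + row 2): sun 0 + 1 = 1, ring 0 + (-37/95) = -37/95, arm 0 + 0 = 0
asked cell (row2, ring) = -37/95

row1: w_G1=0 w_G3=0 w_R=0
row2: w_G1=1 w_G3=-37/95 w_R=0
total: w_G1=1 w_G3=-37/95 w_R=0
asked value: -37/95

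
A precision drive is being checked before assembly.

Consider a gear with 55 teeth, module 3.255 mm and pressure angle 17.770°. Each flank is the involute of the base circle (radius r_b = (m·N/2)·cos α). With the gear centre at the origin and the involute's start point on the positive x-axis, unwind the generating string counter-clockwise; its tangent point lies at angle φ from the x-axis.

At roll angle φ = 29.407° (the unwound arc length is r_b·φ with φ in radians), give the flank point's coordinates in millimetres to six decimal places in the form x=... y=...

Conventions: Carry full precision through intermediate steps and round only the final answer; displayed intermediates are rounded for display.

x=95.740545 y=3.741380

single-mesh involute tooth geometry (55T wheel at module 3.255)
pitch radius r_p = m·N/2 = 3.255·55/2 = 89.512500
base radius r_b = r_p·cos α = 89.512500·cos 17.770° = 85.241798
roll angle φ = 29.407° = 0.51324897 rad
x = r_b·(cos φ + φ·sin φ) = 95.740545
y = r_b·(sin φ − φ·cos φ) = 3.741380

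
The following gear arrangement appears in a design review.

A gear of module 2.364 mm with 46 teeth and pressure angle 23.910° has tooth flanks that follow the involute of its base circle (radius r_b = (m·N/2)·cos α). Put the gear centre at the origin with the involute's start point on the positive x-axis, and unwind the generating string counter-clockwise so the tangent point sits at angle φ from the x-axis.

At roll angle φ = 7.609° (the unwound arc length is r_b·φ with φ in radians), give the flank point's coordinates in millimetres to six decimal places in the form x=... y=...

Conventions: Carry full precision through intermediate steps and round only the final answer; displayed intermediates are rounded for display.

recognized (one wheel, involute flank): single-mesh tooth geometry, m = 2.364, N = 46
pitch radius r_p = m·N/2 = 2.364·46/2 = 54.372000
base radius r_b = r_p·cos α = 54.372000·cos 23.910° = 49.705971
roll angle φ = 7.609° = 0.13280210 rad
x = r_b·(cos φ + φ·sin φ) = 50.142357
y = r_b·(sin φ − φ·cos φ) = 0.038738

x=50.142357 y=0.038738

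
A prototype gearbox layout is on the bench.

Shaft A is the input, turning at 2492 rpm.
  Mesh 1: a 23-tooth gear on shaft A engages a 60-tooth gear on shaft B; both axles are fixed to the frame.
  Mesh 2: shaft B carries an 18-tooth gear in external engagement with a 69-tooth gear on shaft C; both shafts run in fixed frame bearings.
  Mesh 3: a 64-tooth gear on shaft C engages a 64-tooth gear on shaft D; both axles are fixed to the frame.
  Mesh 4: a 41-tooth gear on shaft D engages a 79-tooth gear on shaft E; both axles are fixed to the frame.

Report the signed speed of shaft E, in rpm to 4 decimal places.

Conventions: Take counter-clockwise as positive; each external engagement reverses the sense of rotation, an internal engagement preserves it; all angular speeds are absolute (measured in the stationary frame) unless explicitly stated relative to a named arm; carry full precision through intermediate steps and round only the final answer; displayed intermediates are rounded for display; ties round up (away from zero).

+129.3316 rpm

topology: fixed-axis compound train — 4 meshes, A→E
mesh 1 [23T→60T]: ω = 2492.0000×23/60 = 955.2667 rpm, sense flips to −
mesh 2 [18T→69T]: ω = 955.2667×18/69 = 249.2000 rpm, sense flips to +
mesh 3 [64T→64T]: ω = 249.2000×64/64 = 249.2000 rpm, sense flips to −
mesh 4 [41T→79T]: ω = 249.2000×41/79 = 129.3316 rpm, sense flips to +
signed output speed = +129.3316 rpm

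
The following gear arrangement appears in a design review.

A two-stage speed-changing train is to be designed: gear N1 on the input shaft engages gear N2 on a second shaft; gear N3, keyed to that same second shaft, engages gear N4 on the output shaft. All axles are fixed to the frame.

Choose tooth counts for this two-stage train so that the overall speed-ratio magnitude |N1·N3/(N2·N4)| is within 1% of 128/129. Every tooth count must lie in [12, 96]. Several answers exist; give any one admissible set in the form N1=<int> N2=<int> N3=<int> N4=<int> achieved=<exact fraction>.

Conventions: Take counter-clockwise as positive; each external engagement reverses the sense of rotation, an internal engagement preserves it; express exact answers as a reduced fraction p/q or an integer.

N1=16 N2=12 N3=32 N4=43 achieved=128/129

2-stage fixed-axis compound train for ratio 128/129
target = 128/129 in lowest terms: an exact hit needs N1·N3 = k·128 and N2·N4 = k·129 for one integer k, every count in [12, 96]; additionally prefer no 1:1 stage (N1 ≠ N2, N3 ≠ N4)
k = 1…3: no 1:1-free in-range split of k·128 and k·129 into factor pairs; take k = 4
k = 4: N1·N3 = 512 = 16·32, N2·N4 = 516 = 12·43
achieved = 16·32/(12·43) = 128/129; |achieved − target| = 0 ≤ 32/3225 ✓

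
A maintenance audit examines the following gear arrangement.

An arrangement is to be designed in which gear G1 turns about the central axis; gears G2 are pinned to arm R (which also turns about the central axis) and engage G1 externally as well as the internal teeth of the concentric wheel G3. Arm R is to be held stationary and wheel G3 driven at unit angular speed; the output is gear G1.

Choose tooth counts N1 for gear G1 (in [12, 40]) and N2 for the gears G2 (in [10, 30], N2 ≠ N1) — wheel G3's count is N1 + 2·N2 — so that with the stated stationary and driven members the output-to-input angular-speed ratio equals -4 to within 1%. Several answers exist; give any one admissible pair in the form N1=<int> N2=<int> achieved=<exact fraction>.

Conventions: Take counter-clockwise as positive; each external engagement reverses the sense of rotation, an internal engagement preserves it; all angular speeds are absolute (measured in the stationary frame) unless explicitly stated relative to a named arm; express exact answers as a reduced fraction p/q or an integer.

N1=12 N2=18 achieved=-4

topology: planetary set — design target -4, arm = carrier (Willis)
Willis with ω_arm = 0: ω_sun/ω_ring = −N3/N1; set equal to -4  ⇒  N3/N1 = −(-4) = 4
N3 = N1 + 2·N2  ⇒  N2/N1 = (N3/N1 − 1)/2 = (4 − 1)/2 = 3/2
smallest multiple with N1 ≥ 12 and N2 ≥ 10: k = 6  ⇒  N1 = 6·2 = 12, N2 = 6·3 = 18 (N1 ≤ 40, N2 ≤ 30, N2 ≠ N1 ✓), N3 = 12 + 2·18 = 48
check: −N3/N1 with N1 = 12, N3 = 48 gives -4; |achieved − target| = 0 ≤ 1/25 ✓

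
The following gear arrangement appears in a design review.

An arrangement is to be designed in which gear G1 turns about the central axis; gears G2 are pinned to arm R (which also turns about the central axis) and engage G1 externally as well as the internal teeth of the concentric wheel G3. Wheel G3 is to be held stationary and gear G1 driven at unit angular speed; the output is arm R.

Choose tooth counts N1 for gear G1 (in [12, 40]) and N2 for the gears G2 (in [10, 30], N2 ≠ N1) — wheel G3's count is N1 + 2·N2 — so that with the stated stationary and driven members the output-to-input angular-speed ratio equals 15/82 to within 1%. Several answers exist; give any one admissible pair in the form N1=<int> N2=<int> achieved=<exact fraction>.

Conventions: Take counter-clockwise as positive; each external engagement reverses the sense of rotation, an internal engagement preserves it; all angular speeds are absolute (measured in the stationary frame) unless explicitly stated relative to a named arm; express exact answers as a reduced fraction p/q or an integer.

N1=15 N2=26 achieved=15/82

design class (target 15/82): planetary set
Willis with ω_ring = 0: ω_arm/ω_sun = N1/(N1+N3); set equal to 15/82  ⇒  N3/N1 = 1/(15/82) − 1 = 67/15
N3 = N1 + 2·N2  ⇒  N2/N1 = (N3/N1 − 1)/2 = (67/15 − 1)/2 = 26/15
smallest multiple with N1 ≥ 12 and N2 ≥ 10: k = 1  ⇒  N1 = 1·15 = 15, N2 = 1·26 = 26 (N1 ≤ 40, N2 ≤ 30, N2 ≠ N1 ✓), N3 = 15 + 2·26 = 67
check: N1/(N1+N3) with N1 = 15, N3 = 67 gives 15/82; |achieved − target| = 0 ≤ 3/1640 ✓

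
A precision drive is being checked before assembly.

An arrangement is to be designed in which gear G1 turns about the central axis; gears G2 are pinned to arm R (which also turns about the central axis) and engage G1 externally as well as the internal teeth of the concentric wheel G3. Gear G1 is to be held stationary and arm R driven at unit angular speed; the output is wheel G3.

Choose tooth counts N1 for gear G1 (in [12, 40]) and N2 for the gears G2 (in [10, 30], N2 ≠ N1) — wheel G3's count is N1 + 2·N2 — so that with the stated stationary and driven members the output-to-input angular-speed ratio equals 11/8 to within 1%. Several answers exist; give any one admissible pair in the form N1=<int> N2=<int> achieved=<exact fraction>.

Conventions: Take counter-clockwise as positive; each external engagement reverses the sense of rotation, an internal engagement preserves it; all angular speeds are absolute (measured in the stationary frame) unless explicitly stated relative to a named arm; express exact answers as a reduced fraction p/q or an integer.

N1=12 N2=10 achieved=11/8

design class (target 11/8): planetary set
Willis with ω_sun = 0: ω_ring/ω_arm = (N1+N3)/N3; set equal to 11/8  ⇒  N3/N1 = 1/(11/8 − 1) = 8/3
N3 = N1 + 2·N2  ⇒  N2/N1 = (N3/N1 − 1)/2 = (8/3 − 1)/2 = 5/6
smallest multiple with N1 ≥ 12 and N2 ≥ 10: k = 2  ⇒  N1 = 2·6 = 12, N2 = 2·5 = 10 (N1 ≤ 40, N2 ≤ 30, N2 ≠ N1 ✓), N3 = 12 + 2·10 = 32
check: (N1+N3)/N3 with N1 = 12, N3 = 32 gives 11/8; |achieved − target| = 0 ≤ 11/800 ✓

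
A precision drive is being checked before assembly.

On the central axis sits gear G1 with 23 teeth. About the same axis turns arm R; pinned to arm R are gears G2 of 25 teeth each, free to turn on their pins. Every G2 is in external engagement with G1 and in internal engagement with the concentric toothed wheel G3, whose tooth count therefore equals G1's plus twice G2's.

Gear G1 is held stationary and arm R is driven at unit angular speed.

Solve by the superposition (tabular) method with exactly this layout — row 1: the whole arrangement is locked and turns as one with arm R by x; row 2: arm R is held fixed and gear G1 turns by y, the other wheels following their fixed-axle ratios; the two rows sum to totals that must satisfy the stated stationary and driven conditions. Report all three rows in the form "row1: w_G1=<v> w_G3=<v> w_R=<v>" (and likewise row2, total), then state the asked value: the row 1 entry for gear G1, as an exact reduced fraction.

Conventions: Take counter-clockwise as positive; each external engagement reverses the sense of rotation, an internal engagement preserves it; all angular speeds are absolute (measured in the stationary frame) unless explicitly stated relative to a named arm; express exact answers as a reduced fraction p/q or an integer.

row1: w_G1=1 w_G3=1 w_R=1
row2: w_G1=-1 w_G3=23/73 w_R=0
total: w_G1=0 w_G3=96/73 w_R=1
asked value: 1

recognized (axles ride arm R): planetary set, 23/25/73 teeth
row 1: whole set turns with the arm by x
row 2: sun turns y, ring = −(23/73)·y, arm 0
boundary: total ω_sun = x + y = 0 and total ω_arm = x = 1  ⇒  y = -1, x = 1
row 2 ring = −(23/73)·(-1) = 23/73
totals (row 1 + row 2): sun 1 + (-1) = 0, ring 1 + 23/73 = 96/73, arm 1 + 0 = 1
asked cell (row1, sun) = 1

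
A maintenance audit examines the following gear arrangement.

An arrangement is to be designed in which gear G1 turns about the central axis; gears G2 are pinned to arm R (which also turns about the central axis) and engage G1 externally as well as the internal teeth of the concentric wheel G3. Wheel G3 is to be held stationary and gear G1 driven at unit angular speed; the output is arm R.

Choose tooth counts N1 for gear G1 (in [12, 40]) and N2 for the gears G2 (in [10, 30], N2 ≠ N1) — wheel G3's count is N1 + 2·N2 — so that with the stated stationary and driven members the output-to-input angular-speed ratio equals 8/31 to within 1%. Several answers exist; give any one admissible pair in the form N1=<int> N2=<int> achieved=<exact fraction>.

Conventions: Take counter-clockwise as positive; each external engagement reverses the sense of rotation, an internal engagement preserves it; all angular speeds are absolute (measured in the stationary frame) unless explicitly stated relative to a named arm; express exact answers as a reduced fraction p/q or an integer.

planetary set to be sized for 8/31 (Willis relation)
Willis with ω_ring = 0: ω_arm/ω_sun = N1/(N1+N3); set equal to 8/31  ⇒  N3/N1 = 1/(8/31) − 1 = 23/8
N3 = N1 + 2·N2  ⇒  N2/N1 = (N3/N1 − 1)/2 = (23/8 − 1)/2 = 15/16
smallest multiple with N1 ≥ 12 and N2 ≥ 10: k = 1  ⇒  N1 = 1·16 = 16, N2 = 1·15 = 15 (N1 ≤ 40, N2 ≤ 30, N2 ≠ N1 ✓), N3 = 16 + 2·15 = 46
check: N1/(N1+N3) with N1 = 16, N3 = 46 gives 8/31; |achieved − target| = 0 ≤ 2/775 ✓

N1=16 N2=15 achieved=8/31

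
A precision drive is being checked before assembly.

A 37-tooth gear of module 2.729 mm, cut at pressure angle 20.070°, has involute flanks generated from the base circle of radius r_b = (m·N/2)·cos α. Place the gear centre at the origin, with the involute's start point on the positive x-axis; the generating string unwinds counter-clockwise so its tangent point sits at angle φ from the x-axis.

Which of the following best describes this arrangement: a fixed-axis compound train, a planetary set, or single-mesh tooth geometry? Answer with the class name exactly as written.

single-mesh involute tooth geometry (37T wheel at module 2.729)
classification: single-mesh tooth geometry

single-mesh tooth geometry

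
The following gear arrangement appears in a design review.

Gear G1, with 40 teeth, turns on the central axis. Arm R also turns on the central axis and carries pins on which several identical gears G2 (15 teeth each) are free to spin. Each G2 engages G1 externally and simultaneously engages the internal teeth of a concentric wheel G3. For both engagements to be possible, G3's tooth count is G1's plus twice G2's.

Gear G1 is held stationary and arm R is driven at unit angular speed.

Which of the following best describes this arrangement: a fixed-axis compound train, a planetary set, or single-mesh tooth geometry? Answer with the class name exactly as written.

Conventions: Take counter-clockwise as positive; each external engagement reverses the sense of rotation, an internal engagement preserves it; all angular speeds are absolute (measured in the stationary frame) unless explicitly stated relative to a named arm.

planetary set

recognized (axles ride arm R): planetary set, 40/15/70 teeth
classification: planetary set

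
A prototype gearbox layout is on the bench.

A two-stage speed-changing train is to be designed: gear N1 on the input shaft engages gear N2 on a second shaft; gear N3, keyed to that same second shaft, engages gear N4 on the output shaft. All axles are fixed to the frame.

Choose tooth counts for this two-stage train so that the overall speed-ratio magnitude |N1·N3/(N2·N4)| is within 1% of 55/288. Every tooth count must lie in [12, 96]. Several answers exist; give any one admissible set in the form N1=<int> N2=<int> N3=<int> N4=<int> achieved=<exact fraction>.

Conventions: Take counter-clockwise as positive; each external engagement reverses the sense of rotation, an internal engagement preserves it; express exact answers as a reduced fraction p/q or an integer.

N1=15 N2=18 N3=22 N4=96 achieved=55/288

topology: fixed-axis compound train — 2 stages, target 55/288
target = 55/288 in lowest terms: an exact hit needs N1·N3 = k·55 and N2·N4 = k·288 for one integer k, every count in [12, 96]; additionally prefer no 1:1 stage (N1 ≠ N2, N3 ≠ N4)
k = 1…5: no 1:1-free in-range split of k·55 and k·288 into factor pairs; take k = 6
k = 6: N1·N3 = 330 = 15·22, N2·N4 = 1728 = 18·96
achieved = 15·22/(18·96) = 55/288; |achieved − target| = 0 ≤ 11/5760 ✓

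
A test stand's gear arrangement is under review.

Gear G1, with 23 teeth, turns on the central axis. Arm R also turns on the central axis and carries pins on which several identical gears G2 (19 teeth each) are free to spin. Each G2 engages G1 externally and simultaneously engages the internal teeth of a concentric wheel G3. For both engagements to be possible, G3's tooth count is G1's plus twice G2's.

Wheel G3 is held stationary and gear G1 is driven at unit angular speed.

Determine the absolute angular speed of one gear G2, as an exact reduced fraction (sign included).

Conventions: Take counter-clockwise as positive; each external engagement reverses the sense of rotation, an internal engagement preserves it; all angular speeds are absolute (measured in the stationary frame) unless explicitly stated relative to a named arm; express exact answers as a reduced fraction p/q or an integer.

-23/38

topology: planetary set — G1 23T / G2 19T / G3 61T, arm = carrier (Willis)
ring teeth: 23 + 2·19 = 61
23(ω_sun−ω_arm) = −61(ω_ring−ω_arm),  ω_ring = 0, ω_sun = 1
23(1−ω_arm) = −61(0−ω_arm)  ⇒  84·ω_arm = 23  ⇒  ω_arm = 23/84
sun–planet mesh: 23·(1−23/84) = −19·(ω_p−ω_arm)  ⇒  ω_p−ω_arm = -1403/1596
ω_p = 23/84 − 1403/1596 = -23/38
exact speed ratio = -23/38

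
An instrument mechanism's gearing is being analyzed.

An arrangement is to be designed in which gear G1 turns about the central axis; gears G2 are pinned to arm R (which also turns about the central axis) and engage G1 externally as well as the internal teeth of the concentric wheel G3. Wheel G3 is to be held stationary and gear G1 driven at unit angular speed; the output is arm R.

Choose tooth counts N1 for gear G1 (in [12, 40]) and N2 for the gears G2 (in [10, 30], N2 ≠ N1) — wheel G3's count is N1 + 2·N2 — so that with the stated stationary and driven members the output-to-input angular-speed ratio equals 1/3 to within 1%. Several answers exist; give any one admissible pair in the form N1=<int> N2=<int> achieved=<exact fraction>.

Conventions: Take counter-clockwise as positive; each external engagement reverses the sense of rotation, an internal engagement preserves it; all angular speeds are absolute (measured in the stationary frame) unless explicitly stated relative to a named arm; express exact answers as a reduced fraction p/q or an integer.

N1=20 N2=10 achieved=1/3

topology: planetary set — design target 1/3, arm = carrier (Willis)
Willis with ω_ring = 0: ω_arm/ω_sun = N1/(N1+N3); set equal to 1/3  ⇒  N3/N1 = 1/(1/3) − 1 = 2
N3 = N1 + 2·N2  ⇒  N2/N1 = (N3/N1 − 1)/2 = (2 − 1)/2 = 1/2
smallest multiple with N1 ≥ 12 and N2 ≥ 10: k = 10  ⇒  N1 = 10·2 = 20, N2 = 10·1 = 10 (N1 ≤ 40, N2 ≤ 30, N2 ≠ N1 ✓), N3 = 20 + 2·10 = 40
check: N1/(N1+N3) with N1 = 20, N3 = 40 gives 1/3; |achieved − target| = 0 ≤ 1/300 ✓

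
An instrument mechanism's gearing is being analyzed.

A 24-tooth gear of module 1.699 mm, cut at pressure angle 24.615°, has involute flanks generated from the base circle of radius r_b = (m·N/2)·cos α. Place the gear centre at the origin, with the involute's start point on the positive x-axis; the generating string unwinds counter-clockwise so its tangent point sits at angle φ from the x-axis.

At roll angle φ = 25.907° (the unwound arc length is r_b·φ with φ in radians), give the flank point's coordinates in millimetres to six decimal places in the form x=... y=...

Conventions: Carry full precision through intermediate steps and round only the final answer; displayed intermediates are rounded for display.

x=20.334308 y=0.559572

recognized (one wheel, involute flank): single-mesh tooth geometry, m = 1.699, N = 24
pitch radius r_p = m·N/2 = 1.699·24/2 = 20.388000
base radius r_b = r_p·cos α = 20.388000·cos 24.615° = 18.535283
roll angle φ = 25.907° = 0.45216245 rad
x = r_b·(cos φ + φ·sin φ) = 20.334308
y = r_b·(sin φ − φ·cos φ) = 0.559572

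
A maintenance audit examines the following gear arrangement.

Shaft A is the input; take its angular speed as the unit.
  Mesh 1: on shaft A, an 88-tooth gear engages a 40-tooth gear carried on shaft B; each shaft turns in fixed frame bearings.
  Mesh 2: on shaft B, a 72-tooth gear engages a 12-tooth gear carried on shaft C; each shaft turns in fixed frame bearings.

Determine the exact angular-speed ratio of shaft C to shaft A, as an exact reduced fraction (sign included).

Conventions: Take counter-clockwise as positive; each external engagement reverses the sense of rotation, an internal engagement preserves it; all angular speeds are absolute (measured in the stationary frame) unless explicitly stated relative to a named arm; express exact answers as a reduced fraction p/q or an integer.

class = fixed-axis compound train [2 meshes; 2 ratios multiply, 2 sense flips]
mesh 1 [88T→40T]: running ratio 11/5, sense −
mesh 2 [72T→12T]: running ratio 66/5, sense +
ω_out/ω_in = 66/5

66/5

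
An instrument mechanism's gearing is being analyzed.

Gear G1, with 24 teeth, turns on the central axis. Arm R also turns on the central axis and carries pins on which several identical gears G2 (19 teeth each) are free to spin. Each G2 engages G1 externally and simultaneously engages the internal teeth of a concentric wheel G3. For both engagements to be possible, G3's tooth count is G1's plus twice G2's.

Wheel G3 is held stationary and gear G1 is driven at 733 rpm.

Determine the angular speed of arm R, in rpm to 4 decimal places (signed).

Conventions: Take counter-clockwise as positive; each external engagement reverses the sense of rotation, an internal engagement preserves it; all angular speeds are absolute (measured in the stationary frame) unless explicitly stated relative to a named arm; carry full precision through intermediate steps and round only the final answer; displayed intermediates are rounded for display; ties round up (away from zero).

+204.5581 rpm

planetary set (24T centre, 19T on arm, 62T internal) — Willis relation
normalise by the input: solve with ω_sun = 1, then scale by 733 rpm
ring teeth: 24 + 2·19 = 62
24(ω_sun−ω_arm) = −62(ω_ring−ω_arm),  ω_ring = 0, ω_sun = 1
24(1−ω_arm) = −62(0−ω_arm)  ⇒  86·ω_arm = 24  ⇒  ω_arm = 12/43
scale: ω_arm = 12/43 × 733 rpm = +204.5581 rpm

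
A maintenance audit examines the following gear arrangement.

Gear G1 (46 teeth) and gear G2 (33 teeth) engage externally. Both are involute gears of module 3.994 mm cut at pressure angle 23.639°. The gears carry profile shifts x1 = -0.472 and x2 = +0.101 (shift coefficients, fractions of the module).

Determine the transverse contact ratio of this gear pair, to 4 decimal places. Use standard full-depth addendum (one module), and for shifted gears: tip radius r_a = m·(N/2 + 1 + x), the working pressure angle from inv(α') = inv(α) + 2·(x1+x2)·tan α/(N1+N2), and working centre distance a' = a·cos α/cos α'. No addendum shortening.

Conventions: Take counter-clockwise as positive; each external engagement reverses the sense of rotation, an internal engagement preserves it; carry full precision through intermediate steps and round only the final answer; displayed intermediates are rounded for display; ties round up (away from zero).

class = single-mesh tooth geometry [involute pair 46T × 33T, m = 3.994]
base radii: r_b1 = 84.153860, r_b2 = 60.371248
tip radii: r_a1 = 93.970832, r_a2 = 70.298394
inv(α') = inv(23.639°) + 2·(-0.472+0.101)·tan α/(46+33) = 0.02101066  ⇒  α' = 22.33034°
a' = a·cos α / cos α' = 157.7630·cos 23.639°/cos 22.33034° = 156.241894
action lengths: √(r_a1²−r_b1²) = 41.816804, √(r_a2²−r_b2²) = 36.016339
base pitch p_b = π·m·cos α = 11.494659
CR = (41.816804 + 36.016339 − 156.241894·sin 22.33034°)/11.494659 = 1.606804
contact ratio ≈ 1.6068

1.6068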